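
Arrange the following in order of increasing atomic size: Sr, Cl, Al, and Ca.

Cl, Al, Ca, Sr

Al is in period 3, group 13; Cl is in period 3, group 17; Ca is in period 4, group 2; Sr is in period 5, group 2.
Radius decreases left→right (rising Z_eff, same n) and increases top→bottom (higher n).
These span different periods and groups, so the two trends combine.
Al > Cl: Al lies to the left of Cl in period 3, so the across-period effect alone puts Al larger.
Ca > Al: relative to Al, both the across-period and down-group shifts push Ca's atomic radius up.
Sr > Ca: Sr sits below Ca in group 2, so the down-group effect alone puts Sr larger.
For reference (pm): Al 126, Cl 99, Ca 171, Sr 185.
So from smallest to largest: Cl < Al < Ca < Sr.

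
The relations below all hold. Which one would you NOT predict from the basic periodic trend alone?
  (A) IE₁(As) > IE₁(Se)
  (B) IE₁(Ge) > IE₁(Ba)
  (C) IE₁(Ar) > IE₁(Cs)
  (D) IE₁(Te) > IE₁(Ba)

The general trend: first ionisation energy increases across a period and decreases down a group.
(A) As (period 4, group 15) vs Se (period 4, group 16): the stated order contradicts the simple trend.
(B) Ge (period 4, group 14) vs Ba (period 6, group 2): the stated order agrees with the simple trend.
(C) Ar (period 3, group 18) vs Cs (period 6, group 1): the stated order agrees with the simple trend.
(D) Te (period 5, group 16) vs Ba (period 6, group 2): the stated order agrees with the simple trend.
The exception is (A): Se (4p⁴) ionizes more easily than half-filled As (4p³).

(A)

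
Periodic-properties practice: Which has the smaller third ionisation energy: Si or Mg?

Si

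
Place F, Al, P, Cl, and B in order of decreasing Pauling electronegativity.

B is in period 2, group 13; F is in period 2, group 17; Al is in period 3, group 13; P is in period 3, group 15; Cl is in period 3, group 17.
EN rises left→right (higher Z_eff, smaller atoms) and falls top→bottom (larger, more shielded atoms).
These span different periods and groups, so the two trends combine.
B > Al: B sits above Al in group 13, so the down-group effect alone puts B higher.
P > B: the two effects oppose for this pair; the across-period effect wins (2.19 vs 2.04).
Cl > P: Cl lies to the right of P in period 3, so the across-period effect alone puts Cl higher.
F > Cl: they share group 17; the group trend gives F the larger value.
Tabulated electronegativity (Pauling): B 2.04, F 3.98, Al 1.61, P 2.19, Cl 3.16.
So from highest to lowest: F > Cl > P > B > Al.

F, Cl, P, B, Al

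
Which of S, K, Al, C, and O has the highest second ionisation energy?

O

Consider each +1 ion: S⁺ still has 5 valence electrons; K⁺ is the bare [Ar] core; Al⁺ still has 2 valence electrons; C⁺ still has 3 valence electrons; O⁺ still has 5 valence electrons.
Usually core removal costs more than valence removal, but here the competition is close: a tightly held n=2 valence electron can cost more to remove than an n=3 core electron, so the actual values have to decide it.
Valence configurations: S⁺ [Ne]3s²3p³, Al⁺ [Ne]3s², C⁺ [He]2s²2p¹, O⁺ [He]2s²2p³.
The numbers (kJ/mol): S 2252, K 3052, Al 1817, C 2353, O 3388.
Hence IE_2: Al < S < C < K < O.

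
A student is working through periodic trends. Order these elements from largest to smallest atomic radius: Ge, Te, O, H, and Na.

Na > Te > Ge > O > H

H is in period 1, group 1; O is in period 2, group 16; Na is in period 3, group 1; Ge is in period 4, group 14; Te is in period 5, group 16.
Across a period the added protons contract the valence shell; down a group each new principal shell makes the atom larger.
Neither a single period nor a single group — weigh both effects.
O > H: period and group pull opposite ways; the down-group shift dominates (63 vs 32 pm).
Ge > O: both effects reinforce here, so Ge is clearly the larger of the two.
Te > Ge: period and group pull opposite ways; the down-group shift dominates (136 vs 121 pm).
Na > Te: the two effects oppose for this pair; the across-period effect wins (155 vs 136 pm).
Tabulated atomic radius (pm): H 32, O 63, Na 155, Ge 121, Te 136.
So from largest to smallest: Na > Te > Ge > O > H.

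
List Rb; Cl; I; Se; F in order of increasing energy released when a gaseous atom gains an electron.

Rb < Se < I < F < Cl

F is in period 2, group 17; Cl is in period 3, group 17; Se is in period 4, group 16; Rb is in period 5, group 1; I is in period 5, group 17.
Adding an electron releases more energy for atoms nearer the top right (short of the noble gases).
Here both period and group differ, so the two effects have to be weighed against each other.
Se > Rb: relative to Rb, both the across-period and down-group shifts push Se's electron affinity up.
I > Se: the two effects oppose for this pair; the across-period effect wins (295 vs 195 kJ/mol).
F > I: they share group 17; the group trend gives F the larger value.
Cl > F: this pair runs against the simple trend — see the exception note.
Note the exception: Cl has a higher electron affinity than F, contrary to the simple trend — F's small 2p subshell makes the incoming electron feel strong e⁻–e⁻ repulsion, so Cl actually releases more energy on gaining an electron.
For reference (kJ/mol): F 328, Cl 349, Se 195, Rb 47, I 295.
So from lowest to highest: Rb < Se < I < F < Cl.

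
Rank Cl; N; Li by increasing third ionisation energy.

Cl < N < Li

Consider each +2 ion: Cl²⁺ still has 5 valence electrons; N²⁺ still has 3 valence electrons; Li²⁺ is already 1 electron into the core.
Core electrons are held far more tightly than valence electrons, so Li tops the IE_3 order.
Valence configurations: Cl²⁺ [Ne]3s²3p³, N²⁺ [He]2s²2p¹.
Tabulated IE_3 (kJ/mol): Cl 3822, N 4578, Li 11815.
Hence IE_3: Cl < N < Li.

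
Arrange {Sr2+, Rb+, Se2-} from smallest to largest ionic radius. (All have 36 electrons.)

All of these have 36 electrons, so size is governed by nuclear charge alone: the more protons, the stronger the pull on the same electron cloud, and the smaller the ion.
Nuclear charges: Sr2+ (Z=38), Rb+ (Z=37), Se2- (Z=34).
Smallest to largest: Sr2+ < Rb+ < Se2-.

Sr2+ < Rb+ < Se2-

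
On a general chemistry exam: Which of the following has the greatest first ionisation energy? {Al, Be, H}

H

Removing the outermost electron gets harder across a period and easier down a group.
A diagonal step moves right (one effect) and down (the opposite effect) at once.
Be > Al: the two effects oppose for this pair; the down-group effect wins (900 vs 578 kJ/mol).
H > Be: period and group pull opposite ways; the down-group shift dominates (1312 vs 900 kJ/mol).
For reference (kJ/mol): H 1312, Be 900, Al 578.
The greatest first ionisation energy among these belongs to H.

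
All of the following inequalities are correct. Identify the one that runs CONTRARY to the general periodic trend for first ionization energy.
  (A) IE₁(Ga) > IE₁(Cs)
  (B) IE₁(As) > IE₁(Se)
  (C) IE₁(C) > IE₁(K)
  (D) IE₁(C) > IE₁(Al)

(B)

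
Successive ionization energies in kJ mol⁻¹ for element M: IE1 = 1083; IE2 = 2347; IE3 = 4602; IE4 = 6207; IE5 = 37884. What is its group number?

Group 14

Look for the largest jump between consecutive ionization energies: IE5/IE4 ≈ 6.1, far larger than any earlier ratio.
That jump marks the point where a core electron is being removed. So the atom has 4 valence electrons.
A main-group element with 4 valence electrons is in group 14.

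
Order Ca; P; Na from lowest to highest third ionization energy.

IE_3 is the cost of taking one more electron from the +2 cation: Ca²⁺ is the bare [Ar] core; P²⁺ still has 3 valence electrons; Na²⁺ is already 1 electron into the core.
Breaking into a closed-shell core is much more expensive than removing a leftover valence electron — Ca and Na have the largest IE_3 here.
Approximate IE_3 values (kJ/mol): Ca 4912, P 2914, Na 6910.
Putting it together, IE_3: P < Ca < Na.

P, Ca, Na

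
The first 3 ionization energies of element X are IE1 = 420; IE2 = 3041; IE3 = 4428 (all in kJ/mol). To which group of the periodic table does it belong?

Group 1

Look for the largest jump between consecutive ionization energies: IE2/IE1 ≈ 7.2, far larger than any earlier ratio.
That jump marks the point where a core electron is being removed. So the atom has 1 valence electron.
A main-group element with 1 valence electron is in group 1.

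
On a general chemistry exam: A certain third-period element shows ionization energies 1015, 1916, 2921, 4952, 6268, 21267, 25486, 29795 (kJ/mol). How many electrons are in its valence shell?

5

Look for the largest jump between consecutive ionization energies: IE6/IE5 ≈ 3.4, far larger than any earlier ratio.
That jump marks the point where a core electron is being removed. So the atom has 5 valence electrons.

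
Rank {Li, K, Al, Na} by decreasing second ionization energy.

Li > Na > K > Al

IE_2 is the cost of taking one more electron from the +1 cation: Li⁺ is the bare [He] core; K⁺ is the bare [Ar] core; Al⁺ still has 2 valence electrons; Na⁺ is the bare [Ne] core.
Breaking into a closed-shell core is much more expensive than removing a leftover valence electron — K, Na and Li have the largest IE_2 here.
Approximate IE_2 values (kJ/mol): Li 7298, K 3052, Al 1817, Na 4562.
Hence IE_2: Al < K < Na < Li.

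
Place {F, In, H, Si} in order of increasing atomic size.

H < F < Si < In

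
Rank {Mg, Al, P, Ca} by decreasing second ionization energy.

P > Al > Mg > Ca

IE_2 is the cost of taking one more electron from the +1 cation: Mg⁺ still has 1 valence electron; Al⁺ still has 2 valence electrons; P⁺ still has 4 valence electrons; Ca⁺ still has 1 valence electron.
All are still removing valence electrons, so compare the +1 ions as you would atoms: IE_2 generally rises across a period (higher Z_eff) and falls down a group (larger shell), subject to the usual subshell exceptions.
Valence configurations: Mg⁺ [Ne]3s¹, Al⁺ [Ne]3s², P⁺ [Ne]3s²3p², Ca⁺ [Ar]4s¹.
Approximate IE_2 values (kJ/mol): Mg 1451, Al 1817, P 1907, Ca 1145.
So the second ionization energies run Ca < Mg < Al < P.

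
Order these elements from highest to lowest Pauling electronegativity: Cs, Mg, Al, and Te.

Te > Al > Mg > Cs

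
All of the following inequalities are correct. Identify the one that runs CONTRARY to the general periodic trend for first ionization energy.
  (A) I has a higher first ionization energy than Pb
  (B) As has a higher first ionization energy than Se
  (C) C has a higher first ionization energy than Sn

(B)

The general trend: first ionization energy increases across a period and decreases down a group.
(A) I (period 5, group 17) vs Pb (period 6, group 14): the stated order agrees with the simple trend.
(B) As (period 4, group 15) vs Se (period 4, group 16): the stated order contradicts the simple trend.
(C) C (period 2, group 14) vs Sn (period 5, group 14): the stated order agrees with the simple trend.
The exception is (B): Se (4p⁴) ionizes more easily than half-filled As (4p³).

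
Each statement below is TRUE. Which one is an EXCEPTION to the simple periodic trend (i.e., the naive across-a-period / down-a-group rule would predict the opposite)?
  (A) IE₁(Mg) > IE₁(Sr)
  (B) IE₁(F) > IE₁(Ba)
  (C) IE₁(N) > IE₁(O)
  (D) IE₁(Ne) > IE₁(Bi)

The general trend: first ionization energy increases across a period and decreases down a group.
(A) Mg (period 3, group 2) vs Sr (period 5, group 2): the stated order agrees with the simple trend.
(B) F (period 2, group 17) vs Ba (period 6, group 2): the stated order agrees with the simple trend.
(C) N (period 2, group 15) vs O (period 2, group 16): the stated order contradicts the simple trend.
(D) Ne (period 2, group 18) vs Bi (period 6, group 15): the stated order agrees with the simple trend.
The exception is (C): pairing an electron in O's 2p⁴ costs repulsion energy, so O ionizes more easily than half-filled N (2p³).

(C)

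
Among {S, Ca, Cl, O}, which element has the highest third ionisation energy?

O

The third ionization energy removes an electron from the +2 ion. For each element: S²⁺ still has 4 valence electrons; Ca²⁺ is the bare [Ar] core; Cl²⁺ still has 5 valence electrons; O²⁺ still has 4 valence electrons.
Usually core removal costs more than valence removal, but here the competition is close: a tightly held n=2 valence electron can cost more to remove than an n=3 core electron, so the actual values have to decide it.
Valence configurations: S²⁺ [Ne]3s²3p², Cl²⁺ [Ne]3s²3p³, O²⁺ [He]2s²2p².
Approximate IE_3 values (kJ/mol): S 3357, Ca 4912, Cl 3822, O 5300.
Overall IE_3 order: S < Cl < Ca < O.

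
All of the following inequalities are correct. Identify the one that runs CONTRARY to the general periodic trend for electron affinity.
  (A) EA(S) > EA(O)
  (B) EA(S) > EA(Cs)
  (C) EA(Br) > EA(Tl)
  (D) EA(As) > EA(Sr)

The general trend: electron affinity increases across a period and decreases down a group.
(A) S (period 3, group 16) vs O (period 2, group 16): the stated order contradicts the simple trend.
(B) S (period 3, group 16) vs Cs (period 6, group 1): the stated order agrees with the simple trend.
(C) Br (period 4, group 17) vs Tl (period 6, group 13): the stated order agrees with the simple trend.
(D) As (period 4, group 15) vs Sr (period 5, group 2): the stated order agrees with the simple trend.
The exception is (A): the compact 2p subshell of O repels the added electron more than S's larger 3p does.

(A)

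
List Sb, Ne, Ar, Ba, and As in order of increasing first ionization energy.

Ba < Sb < As < Ar < Ne

Ne is in period 2, group 18; Ar is in period 3, group 18; As is in period 4, group 15; Sb is in period 5, group 15; Ba is in period 6, group 2.
IE₁ increases left→right with effective nuclear charge and decreases top→bottom as the valence shell moves farther out.
Neither a single period nor a single group — weigh both effects.
Sb > Ba: both effects reinforce here, so Sb is clearly the higher of the two.
As > Sb: they share group 15; the group trend gives As the larger value.
Ar > As: both effects reinforce here, so Ar is clearly the higher of the two.
Ne > Ar: they share group 18; the group trend gives Ne the larger value.
Approximate values (kJ/mol): Ne 2081, Ar 1521, As 947, Sb 831, Ba 503.
So from lowest to highest: Ba < Sb < As < Ar < Ne.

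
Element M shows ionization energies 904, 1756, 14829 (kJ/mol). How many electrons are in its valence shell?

2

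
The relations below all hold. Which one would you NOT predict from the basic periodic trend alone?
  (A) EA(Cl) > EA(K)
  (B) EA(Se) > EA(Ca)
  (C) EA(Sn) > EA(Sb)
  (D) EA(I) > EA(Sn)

The general trend: electron affinity increases across a period and decreases down a group.
(A) Cl (period 3, group 17) vs K (period 4, group 1): the stated order agrees with the simple trend.
(B) Se (period 4, group 16) vs Ca (period 4, group 2): the stated order agrees with the simple trend.
(C) Sn (period 5, group 14) vs Sb (period 5, group 15): the stated order contradicts the simple trend.
(D) I (period 5, group 17) vs Sn (period 5, group 14): the stated order agrees with the simple trend.
The exception is (C): adding an electron to Sb's half-filled 5p³ is unfavourable, so Sn has the more exothermic EA.

(C)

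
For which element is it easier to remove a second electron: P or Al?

IE_2 is the cost of taking one more electron from the +1 cation: P⁺ still has 4 valence electrons; Al⁺ still has 2 valence electrons.
All are still removing valence electrons, so compare the +1 ions as you would atoms: IE_2 generally rises across a period (higher Z_eff) and falls down a group (larger shell), subject to the usual subshell exceptions.
Valence configurations: P⁺ [Ne]3s²3p², Al⁺ [Ne]3s².
Tabulated IE_2 (kJ/mol): P 1907, Al 1817.
So the second ionization energies run Al < P.

Al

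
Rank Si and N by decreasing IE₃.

N > Si

Consider each +2 ion: Si²⁺ still has 2 valence electrons; N²⁺ still has 3 valence electrons.
All are still removing valence electrons, so compare the +2 ions as you would atoms: IE_3 generally rises across a period (higher Z_eff) and falls down a group (larger shell), subject to the usual subshell exceptions.
Valence configurations: Si²⁺ [Ne]3s², N²⁺ [He]2s²2p¹.
The numbers (kJ/mol): Si 3232, N 4578.
Putting it together, IE_3: Si < N.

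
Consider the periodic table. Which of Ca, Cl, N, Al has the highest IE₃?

Ca

IE_3 is the cost of taking one more electron from the +2 cation: Ca²⁺ is the bare [Ar] core; Cl²⁺ still has 5 valence electrons; N²⁺ still has 3 valence electrons; Al²⁺ still has 1 valence electron.
Breaking into a closed-shell core is much more expensive than removing a leftover valence electron — Ca has the largest IE_3 here.
Valence configurations: Cl²⁺ [Ne]3s²3p³, N²⁺ [He]2s²2p¹, Al²⁺ [Ne]3s¹.
Approximate IE_3 values (kJ/mol): Ca 4912, Cl 3822, N 4578, Al 2745.
So the third ionization energies run Al < Cl < N < Ca.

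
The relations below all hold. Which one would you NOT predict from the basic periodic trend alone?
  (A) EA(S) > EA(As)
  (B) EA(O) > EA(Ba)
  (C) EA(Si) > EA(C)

(C)

The general trend: electron affinity increases across a period and decreases down a group.
(A) S (period 3, group 16) vs As (period 4, group 15): the stated order agrees with the simple trend.
(B) O (period 2, group 16) vs Ba (period 6, group 2): the stated order agrees with the simple trend.
(C) Si (period 3, group 14) vs C (period 2, group 14): the stated order contradicts the simple trend.
The exception is (C): Si's larger, more diffuse 3p orbitals accept an added electron slightly more readily than C's compact 2p.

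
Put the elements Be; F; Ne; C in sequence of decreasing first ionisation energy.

First ionization energy rises across a period (greater Z_eff holds electrons more tightly) and falls down a group (valence electrons are farther from the nucleus).
All lie in period 2, so first ionization energy increases left to right.
So from highest to lowest: Ne > F > C > Be.

Ne, F, C, Be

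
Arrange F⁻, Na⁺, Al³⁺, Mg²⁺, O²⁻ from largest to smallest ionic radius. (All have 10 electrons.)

O²⁻ > F⁻ > Na⁺ > Mg²⁺ > Al³⁺

All of these have 10 electrons, so size is governed by nuclear charge alone: the more protons, the stronger the pull on the same electron cloud, and the smaller the ion.
Nuclear charges: Al³⁺ (Z=13), Mg²⁺ (Z=12), Na⁺ (Z=11), F⁻ (Z=9), O²⁻ (Z=8).
Largest to smallest: O²⁻ > F⁻ > Na⁺ > Mg²⁺ > Al³⁺.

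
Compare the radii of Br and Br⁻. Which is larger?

Forming Br⁻ adds 1 electron to Br. More electron–electron repulsion in the same shell, with unchanged nuclear charge, lets the cloud expand.
An anion is larger than its parent atom: Br⁻ > Br.

Br⁻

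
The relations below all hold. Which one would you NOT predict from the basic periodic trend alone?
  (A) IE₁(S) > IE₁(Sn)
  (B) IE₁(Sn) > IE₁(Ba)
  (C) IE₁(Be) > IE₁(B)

The general trend: first ionization energy increases across a period and decreases down a group.
(A) S (period 3, group 16) vs Sn (period 5, group 14): the stated order agrees with the simple trend.
(B) Sn (period 5, group 14) vs Ba (period 6, group 2): the stated order agrees with the simple trend.
(C) Be (period 2, group 2) vs B (period 2, group 13): the stated order contradicts the simple trend.
The exception is (C): removing B's lone 2p electron is easier than breaking Be's filled 2s².

(C)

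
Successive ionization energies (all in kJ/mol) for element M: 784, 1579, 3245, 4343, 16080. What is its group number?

Group 14

Look for the largest jump between consecutive ionization energies: IE5/IE4 ≈ 3.7, far larger than any earlier ratio.
That jump marks the point where a core electron is being removed. So the atom has 4 valence electrons.
A main-group element with 4 valence electrons is in group 14.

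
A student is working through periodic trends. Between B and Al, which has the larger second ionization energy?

After 1 electron has been removed, what remains? B⁺ still has 2 valence electrons; Al⁺ still has 2 valence electrons.
All are still removing valence electrons, so compare the +1 ions as you would atoms: IE_2 generally rises across a period (higher Z_eff) and falls down a group (larger shell), subject to the usual subshell exceptions.
Valence configurations: B⁺ [He]2s², Al⁺ [Ne]3s².
The numbers (kJ/mol): B 2427, Al 1817.
Putting it together, IE_2: Al < B.

B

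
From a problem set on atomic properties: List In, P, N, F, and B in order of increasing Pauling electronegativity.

In < B < P < N < F

B is in period 2, group 13; N is in period 2, group 15; F is in period 2, group 17; P is in period 3, group 15; In is in period 5, group 13.
EN rises left→right (higher Z_eff, smaller atoms) and falls top→bottom (larger, more shielded atoms).
Here both period and group differ, so the two effects have to be weighed against each other.
B > In: B sits above In in group 13, so the down-group effect alone puts B higher.
P > B: period and group pull opposite ways; the across-period shift dominates (2.19 vs 2.04).
N > P: N sits above P in group 15, so the down-group effect alone puts N higher.
F > N: both are in period 2; the period trend gives F the larger value.
For reference (Pauling): B 2.04, N 3.04, F 3.98, P 2.19, In 1.78.
So from lowest to highest: In < B < P < N < F.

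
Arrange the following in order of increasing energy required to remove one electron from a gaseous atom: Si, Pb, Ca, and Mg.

Ca < Pb < Mg < Si

Mg is in period 3, group 2; Si is in period 3, group 14; Ca is in period 4, group 2; Pb is in period 6, group 14.
First ionization energy rises across a period (greater Z_eff holds electrons more tightly) and falls down a group (valence electrons are farther from the nucleus).
These span different periods and groups, so the two trends combine.
Pb > Ca: period and group pull opposite ways; the across-period shift dominates (716 vs 590 kJ/mol).
Mg > Pb: the two effects oppose for this pair; the down-group effect wins (738 vs 716 kJ/mol).
Si > Mg: Si lies to the right of Mg in period 3, so the across-period effect alone puts Si higher.
Tabulated first ionization energy (kJ/mol): Mg 738, Si 786, Ca 590, Pb 716.
So from lowest to highest: Ca < Pb < Mg < Si.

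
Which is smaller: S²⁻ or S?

Forming S²⁻ adds 2 electrons to S. More electron–electron repulsion in the same shell, with unchanged nuclear charge, lets the cloud expand.
An anion is larger than its parent atom: S²⁻ > S.

S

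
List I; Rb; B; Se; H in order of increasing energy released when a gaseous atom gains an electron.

H is in period 1, group 1; B is in period 2, group 13; Se is in period 4, group 16; Rb is in period 5, group 1; I is in period 5, group 17.
Electron affinity generally becomes more exothermic across a period toward the halogens and less exothermic down a group.
Neither a single period nor a single group — weigh both effects.
Rb > B: this pair runs against the simple trend — see the exception note.
H > Rb: they share group 1; the group trend gives H the larger value.
Se > H: the two effects oppose for this pair; the across-period effect wins (195 vs 73 kJ/mol).
I > Se: the two effects oppose for this pair; the across-period effect wins (295 vs 195 kJ/mol).
Note the exception: Rb has a higher electron affinity than B, contrary to the simple trend — B's ns²np¹ configuration gives only a small electron affinity — the sparsely filled np subshell binds an added electron weakly.
Approximate values (kJ/mol): H 73, B 27, Se 195, Rb 47, I 295.
So from lowest to highest: B < Rb < H < Se < I.

B, Rb, H, Se, I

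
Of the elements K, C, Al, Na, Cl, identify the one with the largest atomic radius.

K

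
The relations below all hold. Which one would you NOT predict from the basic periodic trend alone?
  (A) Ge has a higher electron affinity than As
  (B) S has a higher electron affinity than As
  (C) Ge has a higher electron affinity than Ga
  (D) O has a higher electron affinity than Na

(A)

The general trend: electron affinity increases across a period and decreases down a group.
(A) Ge (period 4, group 14) vs As (period 4, group 15): the stated order contradicts the simple trend.
(B) S (period 3, group 16) vs As (period 4, group 15): the stated order agrees with the simple trend.
(C) Ge (period 4, group 14) vs Ga (period 4, group 13): the stated order agrees with the simple trend.
(D) O (period 2, group 16) vs Na (period 3, group 1): the stated order agrees with the simple trend.
The exception is (A): adding an electron to As's half-filled 4p³ is unfavourable, so Ge (4p²) has the more exothermic EA.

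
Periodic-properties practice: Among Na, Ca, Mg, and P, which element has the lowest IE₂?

Ca

Consider each +1 ion: Na⁺ is the bare [Ne] core; Ca⁺ still has 1 valence electron; Mg⁺ still has 1 valence electron; P⁺ still has 4 valence electrons.
Breaking into a closed-shell core is much more expensive than removing a leftover valence electron — Na has the largest IE_2 here.
Valence configurations: Ca⁺ [Ar]4s¹, Mg⁺ [Ne]3s¹, P⁺ [Ne]3s²3p².
The numbers (kJ/mol): Na 4562, Ca 1145, Mg 1451, P 1907.
So the second ionization energies run Ca < Mg < P < Na.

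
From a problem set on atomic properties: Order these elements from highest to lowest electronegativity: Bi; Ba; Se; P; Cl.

Cl, Se, P, Bi, Ba

P is in period 3, group 15; Cl is in period 3, group 17; Se is in period 4, group 16; Ba is in period 6, group 2; Bi is in period 6, group 15.
EN rises left→right (higher Z_eff, smaller atoms) and falls top→bottom (larger, more shielded atoms).
Neither a single period nor a single group — weigh both effects.
Bi > Ba: Bi lies to the right of Ba in period 6, so the across-period effect alone puts Bi higher.
P > Bi: P sits above Bi in group 15, so the down-group effect alone puts P higher.
Se > P: the two effects oppose for this pair; the across-period effect wins (2.55 vs 2.19).
Cl > Se: relative to Se, both the across-period and down-group shifts push Cl's electronegativity up.
Tabulated electronegativity (Pauling): P 2.19, Cl 3.16, Se 2.55, Ba 0.89, Bi 2.02.
So from highest to lowest: Cl > Se > P > Bi > Ba.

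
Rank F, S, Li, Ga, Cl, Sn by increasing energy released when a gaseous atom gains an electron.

Li is in period 2, group 1; F is in period 2, group 17; S is in period 3, group 16; Cl is in period 3, group 17; Ga is in period 4, group 13; Sn is in period 5, group 14.
EA tends to increase across a period and decrease down a group, though the pattern is less regular than for IE or radius.
Neither a single period nor a single group — weigh both effects.
Li > Ga: period and group pull opposite ways; the down-group shift dominates (60 vs 29 kJ/mol).
Sn > Li: the two effects oppose for this pair; the across-period effect wins (107 vs 60 kJ/mol).
S > Sn: relative to Sn, both the across-period and down-group shifts push S's electron affinity up.
F > S: both effects reinforce here, so F is clearly the higher of the two.
Cl > F: this pair runs against the simple trend — see the exception note.
Note the exception: Cl has a higher electron affinity than F, contrary to the simple trend — F's small 2p subshell makes the incoming electron feel strong e⁻–e⁻ repulsion, so Cl actually releases more energy on gaining an electron.
Approximate values (kJ/mol): Li 60, F 328, S 200, Cl 349, Ga 29, Sn 107.
So from lowest to highest: Ga < Li < Sn < S < F < Cl.

Ga, Li, Sn, S, F, Cl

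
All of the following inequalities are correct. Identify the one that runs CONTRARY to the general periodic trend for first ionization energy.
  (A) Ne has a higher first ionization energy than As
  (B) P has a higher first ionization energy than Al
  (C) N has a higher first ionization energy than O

The general trend: first ionization energy increases across a period and decreases down a group.
(A) Ne (period 2, group 18) vs As (period 4, group 15): the stated order agrees with the simple trend.
(B) P (period 3, group 15) vs Al (period 3, group 13): the stated order agrees with the simple trend.
(C) N (period 2, group 15) vs O (period 2, group 16): the stated order contradicts the simple trend.
The exception is (C): pairing an electron in O's 2p⁴ costs repulsion energy, so O ionizes more easily than half-filled N (2p³).

(C)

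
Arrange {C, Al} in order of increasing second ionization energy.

Al < C

After 1 electron has been removed, what remains? C⁺ still has 3 valence electrons; Al⁺ still has 2 valence electrons.
All are still removing valence electrons, so compare the +1 ions as you would atoms: IE_2 generally rises across a period (higher Z_eff) and falls down a group (larger shell), subject to the usual subshell exceptions.
Valence configurations: C⁺ [He]2s²2p¹, Al⁺ [Ne]3s².
Tabulated IE_2 (kJ/mol): C 2353, Al 1817.
So the second ionization energies run Al < C.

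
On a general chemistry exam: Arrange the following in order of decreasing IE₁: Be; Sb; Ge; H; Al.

H, Be, Sb, Ge, Al

H is in period 1, group 1; Be is in period 2, group 2; Al is in period 3, group 13; Ge is in period 4, group 14; Sb is in period 5, group 15.
Across a period the outer electron is held more tightly (higher IE₁); down a group it sits in a higher shell, more shielded, and comes off more easily.
A diagonal step moves right (one effect) and down (the opposite effect) at once.
Ge > Al: period and group pull opposite ways; the across-period shift dominates (762 vs 578 kJ/mol).
Sb > Ge: the two effects oppose for this pair; the across-period effect wins (831 vs 762 kJ/mol).
Be > Sb: the two effects oppose for this pair; the down-group effect wins (900 vs 831 kJ/mol).
H > Be: the two effects oppose for this pair; the down-group effect wins (1312 vs 900 kJ/mol).
Approximate values (kJ/mol): H 1312, Be 900, Al 578, Ge 762, Sb 831.
So from highest to lowest: H > Be > Sb > Ge > Al.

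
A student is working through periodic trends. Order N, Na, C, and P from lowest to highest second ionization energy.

P < C < N < Na

After 1 electron has been removed, what remains? N⁺ still has 4 valence electrons; Na⁺ is the bare [Ne] core; C⁺ still has 3 valence electrons; P⁺ still has 4 valence electrons.
Core electrons are held far more tightly than valence electrons, so Na tops the IE_2 order.
Valence configurations: N⁺ [He]2s²2p², C⁺ [He]2s²2p¹, P⁺ [Ne]3s²3p².
Tabulated IE_2 (kJ/mol): N 2856, Na 4562, C 2353, P 1907.
So the second ionization energies run P < C < N < Na.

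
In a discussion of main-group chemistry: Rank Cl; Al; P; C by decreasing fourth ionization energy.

After 3 electrons have been removed, what remains? Cl³⁺ still has 4 valence electrons; Al³⁺ is the bare [Ne] core; P³⁺ still has 2 valence electrons; C³⁺ still has 1 valence electron.
Breaking into a closed-shell core is much more expensive than removing a leftover valence electron — Al has the largest IE_4 here.
Valence configurations: Cl³⁺ [Ne]3s²3p², P³⁺ [Ne]3s², C³⁺ [He]2s¹.
Tabulated IE_4 (kJ/mol): Cl 5159, Al 11577, P 4964, C 6223.
Putting it together, IE_4: P < Cl < C < Al.

Al > C > Cl > P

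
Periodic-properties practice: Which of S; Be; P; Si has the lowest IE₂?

Si

Consider each +1 ion: S⁺ still has 5 valence electrons; Be⁺ still has 1 valence electron; P⁺ still has 4 valence electrons; Si⁺ still has 3 valence electrons.
All are still removing valence electrons, so compare the +1 ions as you would atoms: IE_2 generally rises across a period (higher Z_eff) and falls down a group (larger shell), subject to the usual subshell exceptions.
Valence configurations: S⁺ [Ne]3s²3p³, Be⁺ [He]2s¹, P⁺ [Ne]3s²3p², Si⁺ [Ne]3s²3p¹.
The numbers (kJ/mol): S 2252, Be 1757, P 1907, Si 1577.
Overall IE_2 order: Si < Be < P < S.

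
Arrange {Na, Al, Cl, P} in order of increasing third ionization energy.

Al < P < Cl < Na

IE_3 is the cost of taking one more electron from the +2 cation: Na²⁺ is already 1 electron into the core; Al²⁺ still has 1 valence electron; Cl²⁺ still has 5 valence electrons; P²⁺ still has 3 valence electrons.
Core electrons are held far more tightly than valence electrons, so Na tops the IE_3 order.
Valence configurations: Al²⁺ [Ne]3s¹, Cl²⁺ [Ne]3s²3p³, P²⁺ [Ne]3s²3p¹.
The numbers (kJ/mol): Na 6910, Al 2745, Cl 3822, P 2914.
Hence IE_3: Al < P < Cl < Na.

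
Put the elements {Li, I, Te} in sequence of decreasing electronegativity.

I > Te > Li

EN rises left→right (higher Z_eff, smaller atoms) and falls top→bottom (larger, more shielded atoms).
Neither a single period nor a single group — weigh both effects.
Te > Li: period and group pull opposite ways; the across-period shift dominates (2.10 vs 0.98).
I > Te: both are in period 5; the period trend gives I the larger value.
Approximate values (Pauling): Li 0.98, Te 2.10, I 2.66.
So from highest to lowest: I > Te > Li.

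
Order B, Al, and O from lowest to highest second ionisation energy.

After 1 electron has been removed, what remains? B⁺ still has 2 valence electrons; Al⁺ still has 2 valence electrons; O⁺ still has 5 valence electrons.
All are still removing valence electrons, so compare the +1 ions as you would atoms: IE_2 generally rises across a period (higher Z_eff) and falls down a group (larger shell), subject to the usual subshell exceptions.
Valence configurations: B⁺ [He]2s², Al⁺ [Ne]3s², O⁺ [He]2s²2p³.
Tabulated IE_2 (kJ/mol): B 2427, Al 1817, O 3388.
Putting it together, IE_2: Al < B < O.

Al, B, O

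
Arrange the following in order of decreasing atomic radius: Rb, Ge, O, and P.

Moving right in a period, electrons are added to the same shell under a stronger nuclear pull, so atoms get smaller; moving down, a new shell is opened and atoms get larger.
Neither a single period nor a single group — weigh both effects.
P > O: both effects reinforce here, so P is clearly the larger of the two.
Ge > P: relative to P, both the across-period and down-group shifts push Ge's atomic radius up.
Rb > Ge: relative to Ge, both the across-period and down-group shifts push Rb's atomic radius up.
For reference (pm): O 63, P 111, Ge 121, Rb 210.
So from largest to smallest: Rb > Ge > P > O.

Rb, Ge, P, O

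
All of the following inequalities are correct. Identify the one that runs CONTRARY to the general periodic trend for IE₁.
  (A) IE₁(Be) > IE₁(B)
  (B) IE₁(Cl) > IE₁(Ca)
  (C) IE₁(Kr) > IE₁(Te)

The general trend: IE₁ increases across a period and decreases down a group.
(A) Be (period 2, group 2) vs B (period 2, group 13): the stated order contradicts the simple trend.
(B) Cl (period 3, group 17) vs Ca (period 4, group 2): the stated order agrees with the simple trend.
(C) Kr (period 4, group 18) vs Te (period 5, group 16): the stated order agrees with the simple trend.
The exception is (A): removing B's lone 2p electron is easier than breaking Be's filled 2s².

(A)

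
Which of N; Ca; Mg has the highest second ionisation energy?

N

IE_2 is the cost of taking one more electron from the +1 cation: N⁺ still has 4 valence electrons; Ca⁺ still has 1 valence electron; Mg⁺ still has 1 valence electron.
All are still removing valence electrons, so compare the +1 ions as you would atoms: IE_2 generally rises across a period (higher Z_eff) and falls down a group (larger shell), subject to the usual subshell exceptions.
Valence configurations: N⁺ [He]2s²2p², Ca⁺ [Ar]4s¹, Mg⁺ [Ne]3s¹.
Tabulated IE_2 (kJ/mol): N 2856, Ca 1145, Mg 1451.
So the second ionization energies run Ca < Mg < N.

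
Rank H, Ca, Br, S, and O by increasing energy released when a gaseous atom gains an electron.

Ca < H < O < S < Br

Adding an electron releases more energy for atoms nearer the top right (short of the noble gases).
Here both period and group differ, so the two effects have to be weighed against each other.
H > Ca: the two effects oppose for this pair; the down-group effect wins (73 vs 2 kJ/mol).
O > H: the two effects oppose for this pair; the across-period effect wins (141 vs 73 kJ/mol).
S > O: this pair runs against the simple trend — see the exception note.
Br > S: period and group pull opposite ways; the across-period shift dominates (325 vs 200 kJ/mol).
Note the exception: S has a higher electron affinity than O, contrary to the simple trend — the compact 2p subshell of O repels the added electron more than S's larger 3p does.
For reference (kJ/mol): H 73, O 141, S 200, Ca 2, Br 325.
So from lowest to highest: Ca < H < O < S < Br.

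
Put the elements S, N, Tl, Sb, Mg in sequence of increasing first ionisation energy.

Tl < Mg < Sb < S < N

N is in period 2, group 15; Mg is in period 3, group 2; S is in period 3, group 16; Sb is in period 5, group 15; Tl is in period 6, group 13.
Removing the outermost electron gets harder across a period and easier down a group.
Here both period and group differ, so the two effects have to be weighed against each other.
Mg > Tl: period and group pull opposite ways; the down-group shift dominates (738 vs 589 kJ/mol).
Sb > Mg: period and group pull opposite ways; the across-period shift dominates (831 vs 738 kJ/mol).
S > Sb: relative to Sb, both the across-period and down-group shifts push S's first ionization energy up.
N > S: period and group pull opposite ways; the down-group shift dominates (1402 vs 1000 kJ/mol).
For reference (kJ/mol): N 1402, Mg 738, S 1000, Sb 831, Tl 589.
So from lowest to highest: Tl < Mg < Sb < S < N.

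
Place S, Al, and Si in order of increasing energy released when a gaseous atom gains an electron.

Al < Si < S

Al is in period 3, group 13; Si is in period 3, group 14; S is in period 3, group 16.
EA tends to increase across a period and decrease down a group, though the pattern is less regular than for IE or radius.
All lie in period 3, so electron affinity increases left to right.
So from lowest to highest: Al < Si < S.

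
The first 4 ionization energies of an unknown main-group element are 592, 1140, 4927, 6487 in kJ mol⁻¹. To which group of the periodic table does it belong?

Group 2

Look for the largest jump between consecutive ionization energies: IE3/IE2 ≈ 4.3, far larger than any earlier ratio.
That jump marks the point where a core electron is being removed. So the atom has 2 valence electrons.
A main-group element with 2 valence electrons is in group 2.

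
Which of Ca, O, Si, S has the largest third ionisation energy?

O

After 2 electrons have been removed, what remains? Ca²⁺ is the bare [Ar] core; O²⁺ still has 4 valence electrons; Si²⁺ still has 2 valence electrons; S²⁺ still has 4 valence electrons.
Usually core removal costs more than valence removal, but here the competition is close: a tightly held n=2 valence electron can cost more to remove than an n=3 core electron, so the actual values have to decide it.
Valence configurations: O²⁺ [He]2s²2p², Si²⁺ [Ne]3s², S²⁺ [Ne]3s²3p².
Tabulated IE_3 (kJ/mol): Ca 4912, O 5300, Si 3232, S 3357.
Overall IE_3 order: Si < S < Ca < O.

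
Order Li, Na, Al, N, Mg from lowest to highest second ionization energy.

Mg < Al < N < Na < Li

IE_2 is the cost of taking one more electron from the +1 cation: Li⁺ is the bare [He] core; Na⁺ is the bare [Ne] core; Al⁺ still has 2 valence electrons; N⁺ still has 4 valence electrons; Mg⁺ still has 1 valence electron.
Core electrons are held far more tightly than valence electrons, so Na and Li top the IE_2 order.
Valence configurations: Al⁺ [Ne]3s², N⁺ [He]2s²2p², Mg⁺ [Ne]3s¹.
Tabulated IE_2 (kJ/mol): Li 7298, Na 4562, Al 1817, N 2856, Mg 1451.
Overall IE_2 order: Mg < Al < N < Na < Li.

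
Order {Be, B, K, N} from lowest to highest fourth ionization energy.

The fourth ionization energy removes an electron from the +3 ion. For each element: Be³⁺ is already 1 electron into the core; B³⁺ is the bare [He] core; K³⁺ is already 2 electrons into the core; N³⁺ still has 2 valence electrons.
Usually core removal costs more than valence removal, but here the competition is close: a tightly held n=2 valence electron can cost more to remove than an n=3 core electron, so the actual values have to decide it.
Tabulated IE_4 (kJ/mol): Be 21007, B 25026, K 5877, N 7475.
So the fourth ionization energies run K < N < Be < B.

K < N < Be < B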